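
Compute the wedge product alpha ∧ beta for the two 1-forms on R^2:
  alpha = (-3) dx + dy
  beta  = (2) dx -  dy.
alpha ∧ beta = (1) dx ∧ dy

Distribute the wedge, using dx_i ∧ dx_j = -dx_j ∧ dx_i and dx_i ∧ dx_i = 0. For each pair (i, j) with i < j, the coefficient of dx_i ∧ dx_j in alpha ∧ beta is (alpha_i * beta_j - alpha_j * beta_i). Collecting: alpha ∧ beta = (1) dx ∧ dy.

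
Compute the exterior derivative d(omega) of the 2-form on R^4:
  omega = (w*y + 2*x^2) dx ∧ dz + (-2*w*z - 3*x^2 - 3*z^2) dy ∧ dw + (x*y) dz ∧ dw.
d(omega) = (-w) dx ∧ dy ∧ dz + (2*y) dx ∧ dz ∧ dw + (-6*x) dx ∧ dy ∧ dw + (2*w + x + 6*z) dy ∧ dz ∧ dw

For a 2-form omega = sum_{i<j} g_{ij} dx_i ∧ dx_j, the exterior derivative is
  d(omega) = sum_{i<j} d(g_{ij}) ∧ dx_i ∧ dx_j = sum_{i<j, k} (∂g_{ij}/∂x_k) dx_k ∧ dx_i ∧ dx_j.
Expand each term, using dx_k ∧ dx_i ∧ dx_j = sgn(permutation) dx_{(a)} ∧ dx_{(b)} ∧ dx_{(c)} with (a < b < c) sorted:
  d(w*y + 2*x^2) includes (∂/∂y)(w*y + 2*x^2) dy = (w) dy, which multiplied by dx ∧ dz gives (-w) dx ∧ dy ∧ dz
  d(w*y + 2*x^2) includes (∂/∂w)(w*y + 2*x^2) dw = (y) dw, which multiplied by dx ∧ dz gives (y) dx ∧ dz ∧ dw
  d(-2*w*z - 3*x^2 - 3*z^2) includes (∂/∂x)(-2*w*z - 3*x^2 - 3*z^2) dx = (-6*x) dx, which multiplied by dy ∧ dw gives (-6*x) dx ∧ dy ∧ dw
  d(-2*w*z - 3*x^2 - 3*z^2) includes (∂/∂z)(-2*w*z - 3*x^2 - 3*z^2) dz = (-2*w - 6*z) dz, which multiplied by dy ∧ dw gives (2*w + 6*z) dy ∧ dz ∧ dw
  d(x*y) includes (∂/∂x)(x*y) dx = (y) dx, which multiplied by dz ∧ dw gives (y) dx ∧ dz ∧ dw
  d(x*y) includes (∂/∂y)(x*y) dy = (x) dy, which multiplied by dz ∧ dw gives (x) dy ∧ dz ∧ dw
Collecting like 3-forms: d(omega) = (-w) dx ∧ dy ∧ dz + (2*y) dx ∧ dz ∧ dw + (-6*x) dx ∧ dy ∧ dw + (2*w + x + 6*z) dy ∧ dz ∧ dw.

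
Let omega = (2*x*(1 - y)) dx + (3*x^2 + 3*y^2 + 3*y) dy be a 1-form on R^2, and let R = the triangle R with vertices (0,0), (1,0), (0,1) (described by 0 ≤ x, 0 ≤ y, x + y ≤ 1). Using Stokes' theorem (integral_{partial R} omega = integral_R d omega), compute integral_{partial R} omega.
integral_(partial R) omega = 4/3

Stokes: integral_partial_R omega = integral_R d omega with d omega = (∂Q/∂x - ∂P/∂y) dx ∧ dy.
  ∂Q/∂x = 6*x
  ∂P/∂y = -2*x
  integrand = ∂Q/∂x - ∂P/∂y = 8*x.
Integrating over R: integral_0^1 integral_0^{1-x} (8*x) dy dx = 4/3.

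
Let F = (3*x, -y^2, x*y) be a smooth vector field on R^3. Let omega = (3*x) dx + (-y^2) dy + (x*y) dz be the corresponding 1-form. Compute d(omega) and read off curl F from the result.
d(omega) = (x) dy ∧ dz + (-y) dz ∧ dx + (0) dx ∧ dy; curl F = (x, -y, 0)

d omega = sum_{i<j} (∂f_j/∂x_i - ∂f_i/∂x_j) dx_i ∧ dx_j. Under the identification (dy ∧ dz, dz ∧ dx, dx ∧ dy) ↔ (e_x, e_y, e_z), the coefficients are exactly the components of curl F. Compute:
  ∂R/∂y - ∂Q/∂z = (x) - (0) = x
  ∂P/∂z - ∂R/∂x = (0) - (y) = -y
  ∂Q/∂x - ∂P/∂y = (0) - (0) = 0.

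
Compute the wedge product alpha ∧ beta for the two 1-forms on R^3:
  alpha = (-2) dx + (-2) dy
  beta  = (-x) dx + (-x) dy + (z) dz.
alpha ∧ beta = (-2*z) dx ∧ dz + (-2*z) dy ∧ dz

Distribute the wedge, using dx_i ∧ dx_j = -dx_j ∧ dx_i and dx_i ∧ dx_i = 0. For each pair (i, j) with i < j, the coefficient of dx_i ∧ dx_j in alpha ∧ beta is (alpha_i * beta_j - alpha_j * beta_i). Collecting: alpha ∧ beta = (-2*z) dx ∧ dz + (-2*z) dy ∧ dz.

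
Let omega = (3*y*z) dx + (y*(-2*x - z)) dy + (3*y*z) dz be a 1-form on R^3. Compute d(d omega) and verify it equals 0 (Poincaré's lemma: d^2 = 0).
d(d omega) = 0

Step 1: d omega = sum_{i<j} (∂f_j/∂x_i - ∂f_i/∂x_j) dx_i ∧ dx_j:
  coeff of dx ∧ dy: -2*y - 3*z
  coeff of dx ∧ dz: -3*y
  coeff of dy ∧ dz: y + 3*z
Step 2: Apply d again to each 2-form coefficient. The only possible 3-form in R^3 is dx ∧ dy ∧ dz, with coefficient
  ∂(coeff of dy∧dz)/∂x - ∂(coeff of dx∧dz)/∂y + ∂(coeff of dx∧dy)/∂z
  = ∂/∂x (y + 3*z) - ∂/∂y (-3*y) + ∂/∂z (-2*y - 3*z).
Each of these terms simplifies to sums of mixed partials that cancel in pairs. The result is 0 (by equality of mixed partials for smooth functions — Schwarz / Clairaut).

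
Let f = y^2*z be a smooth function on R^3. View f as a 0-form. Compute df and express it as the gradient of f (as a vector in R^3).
df = (0) dx + (2*y*z) dy + (y^2) dz; grad f = (0, 2*y*z, y^2)

For a 0-form f, d f = (∂f/∂x) dx + (∂f/∂y) dy + (∂f/∂z) dz. The components of the vector representation are exactly the entries of grad f in Cartesian coordinates:
  ∂f/∂x = 0
  ∂f/∂y = 2*y*z
  ∂f/∂z = y^2.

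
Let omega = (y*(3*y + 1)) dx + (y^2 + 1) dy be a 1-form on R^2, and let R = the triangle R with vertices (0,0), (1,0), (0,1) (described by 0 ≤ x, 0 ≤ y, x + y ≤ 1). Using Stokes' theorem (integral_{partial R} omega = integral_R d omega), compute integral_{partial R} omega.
integral_(partial R) omega = -3/2

Stokes: integral_partial_R omega = integral_R d omega with d omega = (∂Q/∂x - ∂P/∂y) dx ∧ dy.
  ∂Q/∂x = 0
  ∂P/∂y = 6*y + 1
  integrand = ∂Q/∂x - ∂P/∂y = -6*y - 1.
Integrating over R: integral_0^1 integral_0^{1-x} (-6*y - 1) dy dx = -3/2.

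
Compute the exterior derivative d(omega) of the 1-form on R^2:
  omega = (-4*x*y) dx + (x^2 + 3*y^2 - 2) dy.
d(omega) = (6*x) dx ∧ dy

For a 1-form omega = sum_i f_i dx_i, the exterior derivative is
  d(omega) = sum_{i < j} (∂f_j/∂x_i - ∂f_i/∂x_j) dx_i ∧ dx_j.
  coefficient of dx ∧ dy: ∂f_2/∂x - ∂f_1/∂y = ∂(x^2 + 3*y^2 - 2)/∂x - ∂(-4*x*y)/∂y = 6*x
Assembling: d(omega) = (6*x) dx ∧ dy.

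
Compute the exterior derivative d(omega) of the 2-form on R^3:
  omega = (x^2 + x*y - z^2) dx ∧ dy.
d(omega) = (-2*z) dx ∧ dy ∧ dz

For a 2-form omega = sum_{i<j} g_{ij} dx_i ∧ dx_j, the exterior derivative is
  d(omega) = sum_{i<j} d(g_{ij}) ∧ dx_i ∧ dx_j = sum_{i<j, k} (∂g_{ij}/∂x_k) dx_k ∧ dx_i ∧ dx_j.
Expand each term, using dx_k ∧ dx_i ∧ dx_j = sgn(permutation) dx_{(a)} ∧ dx_{(b)} ∧ dx_{(c)} with (a < b < c) sorted:
  d(x^2 + x*y - z^2) includes (∂/∂z)(x^2 + x*y - z^2) dz = (-2*z) dz, which multiplied by dx ∧ dy gives (-2*z) dx ∧ dy ∧ dz
Collecting like 3-forms: d(omega) = (-2*z) dx ∧ dy ∧ dz.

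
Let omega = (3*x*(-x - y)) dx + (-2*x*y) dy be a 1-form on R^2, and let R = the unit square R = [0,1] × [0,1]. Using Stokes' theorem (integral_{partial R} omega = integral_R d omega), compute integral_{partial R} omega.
integral_(partial R) omega = 1/2

Stokes: integral_partial_R omega = integral_R d omega with d omega = (∂Q/∂x - ∂P/∂y) dx ∧ dy.
  ∂Q/∂x = -2*y
  ∂P/∂y = -3*x
  integrand = ∂Q/∂x - ∂P/∂y = 3*x - 2*y.
Integrating over R: integral_0^1 integral_0^1 (3*x - 2*y) dx dy = 1/2.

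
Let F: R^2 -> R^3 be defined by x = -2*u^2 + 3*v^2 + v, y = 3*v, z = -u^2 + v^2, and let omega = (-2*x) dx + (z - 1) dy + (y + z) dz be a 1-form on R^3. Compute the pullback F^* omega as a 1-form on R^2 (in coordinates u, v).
F^* omega = (2*u*(-7*u^2 + 11*v^2 + v)) du + (22*u^2*v + u^2 - 34*v^3 - 9*v^2 - 2*v - 3) dv

Using F^*(f dg) = (f ∘ F) d(g ∘ F), substitute each coordinate x_i by F_i(u, v) in f_i, and replace dx_i by d F_i = (∂F_i/∂u) du + (∂F_i/∂v) dv.
  For the x component: f_1(F) = 4*u^2 - 6*v^2 - 2*v; d F_1 = (-4*u) du + (6*v + 1) dv
  For the y component: f_2(F) = -u^2 + v^2 - 1; d F_2 = (0) du + (3) dv
  For the z component: f_3(F) = -u^2 + v^2 + 3*v; d F_3 = (-2*u) du + (2*v) dv
Combining and collecting du, dv coefficients:
  coeff of du: 2*u*(-7*u^2 + 11*v^2 + v)
  coeff of dv: 22*u^2*v + u^2 - 34*v^3 - 9*v^2 - 2*v - 3
F^* omega = (2*u*(-7*u^2 + 11*v^2 + v)) du + (22*u^2*v + u^2 - 34*v^3 - 9*v^2 - 2*v - 3) dv.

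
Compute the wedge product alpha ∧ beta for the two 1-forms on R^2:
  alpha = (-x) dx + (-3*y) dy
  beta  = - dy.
alpha ∧ beta = (x) dx ∧ dy

Distribute the wedge, using dx_i ∧ dx_j = -dx_j ∧ dx_i and dx_i ∧ dx_i = 0. For each pair (i, j) with i < j, the coefficient of dx_i ∧ dx_j in alpha ∧ beta is (alpha_i * beta_j - alpha_j * beta_i). Collecting: alpha ∧ beta = (x) dx ∧ dy.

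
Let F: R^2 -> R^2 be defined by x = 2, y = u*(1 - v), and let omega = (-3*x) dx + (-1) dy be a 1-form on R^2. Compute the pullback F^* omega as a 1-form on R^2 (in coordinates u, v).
F^* omega = (v - 1) du + (u) dv

Using F^*(f dg) = (f ∘ F) d(g ∘ F), substitute each coordinate x_i by F_i(u, v) in f_i, and replace dx_i by d F_i = (∂F_i/∂u) du + (∂F_i/∂v) dv.
  For the x component: f_1(F) = -6; d F_1 = (0) du + (0) dv
  For the y component: f_2(F) = -1; d F_2 = (1 - v) du + (-u) dv
Combining and collecting du, dv coefficients:
  coeff of du: v - 1
  coeff of dv: u
F^* omega = (v - 1) du + (u) dv.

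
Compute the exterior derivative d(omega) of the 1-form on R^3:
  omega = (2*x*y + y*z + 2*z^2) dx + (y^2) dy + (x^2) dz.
d(omega) = (-2*x - z) dx ∧ dy + (2*x - y - 4*z) dx ∧ dz

For a 1-form omega = sum_i f_i dx_i, the exterior derivative is
  d(omega) = sum_{i < j} (∂f_j/∂x_i - ∂f_i/∂x_j) dx_i ∧ dx_j.
  coefficient of dx ∧ dy: ∂f_2/∂x - ∂f_1/∂y = ∂(y^2)/∂x - ∂(2*x*y + y*z + 2*z^2)/∂y = -2*x - z
  coefficient of dx ∧ dz: ∂f_3/∂x - ∂f_1/∂z = ∂(x^2)/∂x - ∂(2*x*y + y*z + 2*z^2)/∂z = 2*x - y - 4*z
Assembling: d(omega) = (-2*x - z) dx ∧ dy + (2*x - y - 4*z) dx ∧ dz.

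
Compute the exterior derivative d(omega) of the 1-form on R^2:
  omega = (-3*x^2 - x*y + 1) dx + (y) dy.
d(omega) = (x) dx ∧ dy

For a 1-form omega = sum_i f_i dx_i, the exterior derivative is
  d(omega) = sum_{i < j} (∂f_j/∂x_i - ∂f_i/∂x_j) dx_i ∧ dx_j.
  coefficient of dx ∧ dy: ∂f_2/∂x - ∂f_1/∂y = ∂(y)/∂x - ∂(-3*x^2 - x*y + 1)/∂y = x
Assembling: d(omega) = (x) dx ∧ dy.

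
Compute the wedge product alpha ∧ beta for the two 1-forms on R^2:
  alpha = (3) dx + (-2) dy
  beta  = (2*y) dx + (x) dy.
alpha ∧ beta = (3*x + 4*y) dx ∧ dy

Distribute the wedge, using dx_i ∧ dx_j = -dx_j ∧ dx_i and dx_i ∧ dx_i = 0. For each pair (i, j) with i < j, the coefficient of dx_i ∧ dx_j in alpha ∧ beta is (alpha_i * beta_j - alpha_j * beta_i). Collecting: alpha ∧ beta = (3*x + 4*y) dx ∧ dy.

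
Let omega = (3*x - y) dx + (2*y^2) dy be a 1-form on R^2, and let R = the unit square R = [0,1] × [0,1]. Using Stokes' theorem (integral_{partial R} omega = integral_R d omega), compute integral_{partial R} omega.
integral_(partial R) omega = 1

Stokes: integral_partial_R omega = integral_R d omega with d omega = (∂Q/∂x - ∂P/∂y) dx ∧ dy.
  ∂Q/∂x = 0
  ∂P/∂y = -1
  integrand = ∂Q/∂x - ∂P/∂y = 1.
Integrating over R: integral_0^1 integral_0^1 (1) dx dy = 1.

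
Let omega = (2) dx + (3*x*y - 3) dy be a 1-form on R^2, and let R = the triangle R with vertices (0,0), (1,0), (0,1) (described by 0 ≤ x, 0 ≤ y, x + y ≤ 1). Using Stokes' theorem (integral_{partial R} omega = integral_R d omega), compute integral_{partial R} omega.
integral_(partial R) omega = 1/2

Stokes: integral_partial_R omega = integral_R d omega with d omega = (∂Q/∂x - ∂P/∂y) dx ∧ dy.
  ∂Q/∂x = 3*y
  ∂P/∂y = 0
  integrand = ∂Q/∂x - ∂P/∂y = 3*y.
Integrating over R: integral_0^1 integral_0^{1-x} (3*y) dy dx = 1/2.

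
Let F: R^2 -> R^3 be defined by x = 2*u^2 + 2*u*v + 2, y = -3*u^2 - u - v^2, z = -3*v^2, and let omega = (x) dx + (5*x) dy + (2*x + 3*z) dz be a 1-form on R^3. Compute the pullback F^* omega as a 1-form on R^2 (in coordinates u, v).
F^* omega = (-52*u^3 - 48*u^2*v - 10*u^2 + 4*u*v^2 - 10*u*v - 52*u + 4*v - 10) du + (4*u^3 - 40*u^2*v - 44*u*v^2 + 4*u + 54*v^3 - 44*v) dv

Using F^*(f dg) = (f ∘ F) d(g ∘ F), substitute each coordinate x_i by F_i(u, v) in f_i, and replace dx_i by d F_i = (∂F_i/∂u) du + (∂F_i/∂v) dv.
  For the x component: f_1(F) = 2*u^2 + 2*u*v + 2; d F_1 = (4*u + 2*v) du + (2*u) dv
  For the y component: f_2(F) = 10*u^2 + 10*u*v + 10; d F_2 = (-6*u - 1) du + (-2*v) dv
  For the z component: f_3(F) = 4*u^2 + 4*u*v - 9*v^2 + 4; d F_3 = (0) du + (-6*v) dv
Combining and collecting du, dv coefficients:
  coeff of du: -52*u^3 - 48*u^2*v - 10*u^2 + 4*u*v^2 - 10*u*v - 52*u + 4*v - 10
  coeff of dv: 4*u^3 - 40*u^2*v - 44*u*v^2 + 4*u + 54*v^3 - 44*v
F^* omega = (-52*u^3 - 48*u^2*v - 10*u^2 + 4*u*v^2 - 10*u*v - 52*u + 4*v - 10) du + (4*u^3 - 40*u^2*v - 44*u*v^2 + 4*u + 54*v^3 - 44*v) dv.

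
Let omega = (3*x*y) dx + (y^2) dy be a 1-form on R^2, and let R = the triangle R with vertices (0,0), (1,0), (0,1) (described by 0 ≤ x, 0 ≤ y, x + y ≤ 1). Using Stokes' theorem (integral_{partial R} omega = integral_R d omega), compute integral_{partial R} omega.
integral_(partial R) omega = -1/2

Stokes: integral_partial_R omega = integral_R d omega with d omega = (∂Q/∂x - ∂P/∂y) dx ∧ dy.
  ∂Q/∂x = 0
  ∂P/∂y = 3*x
  integrand = ∂Q/∂x - ∂P/∂y = -3*x.
Integrating over R: integral_0^1 integral_0^{1-x} (-3*x) dy dx = -1/2.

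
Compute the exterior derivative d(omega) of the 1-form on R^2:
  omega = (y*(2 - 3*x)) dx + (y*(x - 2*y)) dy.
d(omega) = (3*x + y - 2) dx ∧ dy

For a 1-form omega = sum_i f_i dx_i, the exterior derivative is
  d(omega) = sum_{i < j} (∂f_j/∂x_i - ∂f_i/∂x_j) dx_i ∧ dx_j.
  coefficient of dx ∧ dy: ∂f_2/∂x - ∂f_1/∂y = ∂(y*(x - 2*y))/∂x - ∂(y*(2 - 3*x))/∂y = 3*x + y - 2
Assembling: d(omega) = (3*x + y - 2) dx ∧ dy.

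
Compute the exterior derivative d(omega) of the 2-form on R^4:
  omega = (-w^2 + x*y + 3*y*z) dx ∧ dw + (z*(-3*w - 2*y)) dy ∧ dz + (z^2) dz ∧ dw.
d(omega) = (-x - 3*z) dx ∧ dy ∧ dw + (-3*y) dx ∧ dz ∧ dw + (-3*z) dy ∧ dz ∧ dw

For a 2-form omega = sum_{i<j} g_{ij} dx_i ∧ dx_j, the exterior derivative is
  d(omega) = sum_{i<j} d(g_{ij}) ∧ dx_i ∧ dx_j = sum_{i<j, k} (∂g_{ij}/∂x_k) dx_k ∧ dx_i ∧ dx_j.
Expand each term, using dx_k ∧ dx_i ∧ dx_j = sgn(permutation) dx_{(a)} ∧ dx_{(b)} ∧ dx_{(c)} with (a < b < c) sorted:
  d(-w^2 + x*y + 3*y*z) includes (∂/∂y)(-w^2 + x*y + 3*y*z) dy = (x + 3*z) dy, which multiplied by dx ∧ dw gives (-x - 3*z) dx ∧ dy ∧ dw
  d(-w^2 + x*y + 3*y*z) includes (∂/∂z)(-w^2 + x*y + 3*y*z) dz = (3*y) dz, which multiplied by dx ∧ dw gives (-3*y) dx ∧ dz ∧ dw
  d(z*(-3*w - 2*y)) includes (∂/∂w)(z*(-3*w - 2*y)) dw = (-3*z) dw, which multiplied by dy ∧ dz gives (-3*z) dy ∧ dz ∧ dw
Collecting like 3-forms: d(omega) = (-x - 3*z) dx ∧ dy ∧ dw + (-3*y) dx ∧ dz ∧ dw + (-3*z) dy ∧ dz ∧ dw.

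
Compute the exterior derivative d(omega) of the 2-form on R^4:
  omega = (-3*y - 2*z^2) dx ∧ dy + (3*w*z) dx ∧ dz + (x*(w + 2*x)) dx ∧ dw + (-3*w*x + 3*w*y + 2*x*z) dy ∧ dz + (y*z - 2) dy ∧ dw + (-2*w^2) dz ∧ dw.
d(omega) = (-3*w - 2*z) dx ∧ dy ∧ dz + (3*z) dx ∧ dz ∧ dw + (-3*x + 2*y) dy ∧ dz ∧ dw

For a 2-form omega = sum_{i<j} g_{ij} dx_i ∧ dx_j, the exterior derivative is
  d(omega) = sum_{i<j} d(g_{ij}) ∧ dx_i ∧ dx_j = sum_{i<j, k} (∂g_{ij}/∂x_k) dx_k ∧ dx_i ∧ dx_j.
Expand each term, using dx_k ∧ dx_i ∧ dx_j = sgn(permutation) dx_{(a)} ∧ dx_{(b)} ∧ dx_{(c)} with (a < b < c) sorted:
  d(-3*y - 2*z^2) includes (∂/∂z)(-3*y - 2*z^2) dz = (-4*z) dz, which multiplied by dx ∧ dy gives (-4*z) dx ∧ dy ∧ dz
  d(3*w*z) includes (∂/∂w)(3*w*z) dw = (3*z) dw, which multiplied by dx ∧ dz gives (3*z) dx ∧ dz ∧ dw
  d(-3*w*x + 3*w*y + 2*x*z) includes (∂/∂x)(-3*w*x + 3*w*y + 2*x*z) dx = (-3*w + 2*z) dx, which multiplied by dy ∧ dz gives (-3*w + 2*z) dx ∧ dy ∧ dz
  d(-3*w*x + 3*w*y + 2*x*z) includes (∂/∂w)(-3*w*x + 3*w*y + 2*x*z) dw = (-3*x + 3*y) dw, which multiplied by dy ∧ dz gives (-3*x + 3*y) dy ∧ dz ∧ dw
  d(y*z - 2) includes (∂/∂z)(y*z - 2) dz = (y) dz, which multiplied by dy ∧ dw gives (-y) dy ∧ dz ∧ dw
Collecting like 3-forms: d(omega) = (-3*w - 2*z) dx ∧ dy ∧ dz + (3*z) dx ∧ dz ∧ dw + (-3*x + 2*y) dy ∧ dz ∧ dw.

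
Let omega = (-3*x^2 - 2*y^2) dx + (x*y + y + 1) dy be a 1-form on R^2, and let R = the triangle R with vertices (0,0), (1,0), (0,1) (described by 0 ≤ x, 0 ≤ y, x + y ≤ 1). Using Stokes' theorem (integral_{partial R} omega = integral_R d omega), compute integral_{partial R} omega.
integral_(partial R) omega = 5/6

Stokes: integral_partial_R omega = integral_R d omega with d omega = (∂Q/∂x - ∂P/∂y) dx ∧ dy.
  ∂Q/∂x = y
  ∂P/∂y = -4*y
  integrand = ∂Q/∂x - ∂P/∂y = 5*y.
Integrating over R: integral_0^1 integral_0^{1-x} (5*y) dy dx = 5/6.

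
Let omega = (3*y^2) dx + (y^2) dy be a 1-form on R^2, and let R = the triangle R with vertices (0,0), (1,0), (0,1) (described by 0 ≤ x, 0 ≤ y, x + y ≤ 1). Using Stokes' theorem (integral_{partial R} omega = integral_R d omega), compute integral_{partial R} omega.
integral_(partial R) omega = -1

Stokes: integral_partial_R omega = integral_R d omega with d omega = (∂Q/∂x - ∂P/∂y) dx ∧ dy.
  ∂Q/∂x = 0
  ∂P/∂y = 6*y
  integrand = ∂Q/∂x - ∂P/∂y = -6*y.
Integrating over R: integral_0^1 integral_0^{1-x} (-6*y) dy dx = -1.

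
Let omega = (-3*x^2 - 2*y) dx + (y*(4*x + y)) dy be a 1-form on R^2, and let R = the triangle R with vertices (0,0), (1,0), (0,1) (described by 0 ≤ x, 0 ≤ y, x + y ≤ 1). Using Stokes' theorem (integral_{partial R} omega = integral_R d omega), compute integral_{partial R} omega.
integral_(partial R) omega = 5/3

Stokes: integral_partial_R omega = integral_R d omega with d omega = (∂Q/∂x - ∂P/∂y) dx ∧ dy.
  ∂Q/∂x = 4*y
  ∂P/∂y = -2
  integrand = ∂Q/∂x - ∂P/∂y = 4*y + 2.
Integrating over R: integral_0^1 integral_0^{1-x} (4*y + 2) dy dx = 5/3.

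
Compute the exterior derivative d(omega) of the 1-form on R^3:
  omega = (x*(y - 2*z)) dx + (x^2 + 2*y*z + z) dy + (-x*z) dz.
d(omega) = (x) dx ∧ dy + (2*x - z) dx ∧ dz + (-2*y - 1) dy ∧ dz

For a 1-form omega = sum_i f_i dx_i, the exterior derivative is
  d(omega) = sum_{i < j} (∂f_j/∂x_i - ∂f_i/∂x_j) dx_i ∧ dx_j.
  coefficient of dx ∧ dy: ∂f_2/∂x - ∂f_1/∂y = ∂(x^2 + 2*y*z + z)/∂x - ∂(x*(y - 2*z))/∂y = x
  coefficient of dx ∧ dz: ∂f_3/∂x - ∂f_1/∂z = ∂(-x*z)/∂x - ∂(x*(y - 2*z))/∂z = 2*x - z
  coefficient of dy ∧ dz: ∂f_3/∂y - ∂f_2/∂z = ∂(-x*z)/∂y - ∂(x^2 + 2*y*z + z)/∂z = -2*y - 1
Assembling: d(omega) = (x) dx ∧ dy + (2*x - z) dx ∧ dz + (-2*y - 1) dy ∧ dz.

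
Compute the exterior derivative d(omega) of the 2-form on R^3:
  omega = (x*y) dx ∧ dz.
d(omega) = (-x) dx ∧ dy ∧ dz

For a 2-form omega = sum_{i<j} g_{ij} dx_i ∧ dx_j, the exterior derivative is
  d(omega) = sum_{i<j} d(g_{ij}) ∧ dx_i ∧ dx_j = sum_{i<j, k} (∂g_{ij}/∂x_k) dx_k ∧ dx_i ∧ dx_j.
Expand each term, using dx_k ∧ dx_i ∧ dx_j = sgn(permutation) dx_{(a)} ∧ dx_{(b)} ∧ dx_{(c)} with (a < b < c) sorted:
  d(x*y) includes (∂/∂y)(x*y) dy = (x) dy, which multiplied by dx ∧ dz gives (-x) dx ∧ dy ∧ dz
Collecting like 3-forms: d(omega) = (-x) dx ∧ dy ∧ dz.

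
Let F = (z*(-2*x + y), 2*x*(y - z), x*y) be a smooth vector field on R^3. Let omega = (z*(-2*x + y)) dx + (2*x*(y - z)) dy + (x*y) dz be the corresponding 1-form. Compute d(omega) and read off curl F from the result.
d(omega) = (3*x) dy ∧ dz + (-2*x) dz ∧ dx + (2*y - 3*z) dx ∧ dy; curl F = (3*x, -2*x, 2*y - 3*z)

d omega = sum_{i<j} (∂f_j/∂x_i - ∂f_i/∂x_j) dx_i ∧ dx_j. Under the identification (dy ∧ dz, dz ∧ dx, dx ∧ dy) ↔ (e_x, e_y, e_z), the coefficients are exactly the components of curl F. Compute:
  ∂R/∂y - ∂Q/∂z = (x) - (-2*x) = 3*x
  ∂P/∂z - ∂R/∂x = (-2*x + y) - (y) = -2*x
  ∂Q/∂x - ∂P/∂y = (2*y - 2*z) - (z) = 2*y - 3*z.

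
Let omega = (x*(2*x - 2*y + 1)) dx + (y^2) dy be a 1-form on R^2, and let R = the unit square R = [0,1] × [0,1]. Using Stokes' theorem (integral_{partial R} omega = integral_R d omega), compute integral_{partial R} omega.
integral_(partial R) omega = 1

Stokes: integral_partial_R omega = integral_R d omega with d omega = (∂Q/∂x - ∂P/∂y) dx ∧ dy.
  ∂Q/∂x = 0
  ∂P/∂y = -2*x
  integrand = ∂Q/∂x - ∂P/∂y = 2*x.
Integrating over R: integral_0^1 integral_0^1 (2*x) dx dy = 1.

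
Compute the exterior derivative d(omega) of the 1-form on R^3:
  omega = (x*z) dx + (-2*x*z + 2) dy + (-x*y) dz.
d(omega) = (-2*z) dx ∧ dy + (-x - y) dx ∧ dz + (x) dy ∧ dz

For a 1-form omega = sum_i f_i dx_i, the exterior derivative is
  d(omega) = sum_{i < j} (∂f_j/∂x_i - ∂f_i/∂x_j) dx_i ∧ dx_j.
  coefficient of dx ∧ dy: ∂f_2/∂x - ∂f_1/∂y = ∂(-2*x*z + 2)/∂x - ∂(x*z)/∂y = -2*z
  coefficient of dx ∧ dz: ∂f_3/∂x - ∂f_1/∂z = ∂(-x*y)/∂x - ∂(x*z)/∂z = -x - y
  coefficient of dy ∧ dz: ∂f_3/∂y - ∂f_2/∂z = ∂(-x*y)/∂y - ∂(-2*x*z + 2)/∂z = x
Assembling: d(omega) = (-2*z) dx ∧ dy + (-x - y) dx ∧ dz + (x) dy ∧ dz.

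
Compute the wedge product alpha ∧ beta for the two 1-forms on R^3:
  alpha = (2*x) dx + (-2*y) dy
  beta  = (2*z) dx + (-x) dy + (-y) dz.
alpha ∧ beta = (-2*x^2 + 4*y*z) dx ∧ dy + (-2*x*y) dx ∧ dz + (2*y^2) dy ∧ dz

Distribute the wedge, using dx_i ∧ dx_j = -dx_j ∧ dx_i and dx_i ∧ dx_i = 0. For each pair (i, j) with i < j, the coefficient of dx_i ∧ dx_j in alpha ∧ beta is (alpha_i * beta_j - alpha_j * beta_i). Collecting: alpha ∧ beta = (-2*x^2 + 4*y*z) dx ∧ dy + (-2*x*y) dx ∧ dz + (2*y^2) dy ∧ dz.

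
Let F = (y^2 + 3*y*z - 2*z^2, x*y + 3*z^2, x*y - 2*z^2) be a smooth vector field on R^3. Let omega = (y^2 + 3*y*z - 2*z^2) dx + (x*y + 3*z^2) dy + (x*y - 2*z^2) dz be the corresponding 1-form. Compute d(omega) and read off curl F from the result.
d(omega) = (x - 6*z) dy ∧ dz + (2*y - 4*z) dz ∧ dx + (-y - 3*z) dx ∧ dy; curl F = (x - 6*z, 2*y - 4*z, -y - 3*z)

d omega = sum_{i<j} (∂f_j/∂x_i - ∂f_i/∂x_j) dx_i ∧ dx_j. Under the identification (dy ∧ dz, dz ∧ dx, dx ∧ dy) ↔ (e_x, e_y, e_z), the coefficients are exactly the components of curl F. Compute:
  ∂R/∂y - ∂Q/∂z = (x) - (6*z) = x - 6*z
  ∂P/∂z - ∂R/∂x = (3*y - 4*z) - (y) = 2*y - 4*z
  ∂Q/∂x - ∂P/∂y = (y) - (2*y + 3*z) = -y - 3*z.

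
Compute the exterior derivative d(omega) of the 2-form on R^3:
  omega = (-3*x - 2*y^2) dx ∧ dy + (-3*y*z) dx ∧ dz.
d(omega) = (3*z) dx ∧ dy ∧ dz

For a 2-form omega = sum_{i<j} g_{ij} dx_i ∧ dx_j, the exterior derivative is
  d(omega) = sum_{i<j} d(g_{ij}) ∧ dx_i ∧ dx_j = sum_{i<j, k} (∂g_{ij}/∂x_k) dx_k ∧ dx_i ∧ dx_j.
Expand each term, using dx_k ∧ dx_i ∧ dx_j = sgn(permutation) dx_{(a)} ∧ dx_{(b)} ∧ dx_{(c)} with (a < b < c) sorted:
  d(-3*y*z) includes (∂/∂y)(-3*y*z) dy = (-3*z) dy, which multiplied by dx ∧ dz gives (3*z) dx ∧ dy ∧ dz
Collecting like 3-forms: d(omega) = (3*z) dx ∧ dy ∧ dz.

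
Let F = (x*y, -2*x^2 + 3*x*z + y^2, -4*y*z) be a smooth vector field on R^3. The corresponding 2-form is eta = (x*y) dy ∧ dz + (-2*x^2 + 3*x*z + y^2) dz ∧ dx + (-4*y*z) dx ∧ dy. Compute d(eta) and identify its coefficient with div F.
d(eta) = (-y) dx ∧ dy ∧ dz; div F = -y

For a 2-form in R^3 of the form above, applying d gives a 3-form with coefficient ∂P/∂x + ∂Q/∂y + ∂R/∂z:
  ∂P/∂x = y
  ∂Q/∂y = 2*y
  ∂R/∂z = -4*y
Sum = -y, which is exactly div F.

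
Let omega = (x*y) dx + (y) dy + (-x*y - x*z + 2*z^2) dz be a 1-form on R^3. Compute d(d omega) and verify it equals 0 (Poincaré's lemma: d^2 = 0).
d(d omega) = 0

Step 1: d omega = sum_{i<j} (∂f_j/∂x_i - ∂f_i/∂x_j) dx_i ∧ dx_j:
  coeff of dx ∧ dy: -x
  coeff of dx ∧ dz: -y - z
  coeff of dy ∧ dz: -x
Step 2: Apply d again to each 2-form coefficient. The only possible 3-form in R^3 is dx ∧ dy ∧ dz, with coefficient
  ∂(coeff of dy∧dz)/∂x - ∂(coeff of dx∧dz)/∂y + ∂(coeff of dx∧dy)/∂z
  = ∂/∂x (-x) - ∂/∂y (-y - z) + ∂/∂z (-x).
Each of these terms simplifies to sums of mixed partials that cancel in pairs. The result is 0 (by equality of mixed partials for smooth functions — Schwarz / Clairaut).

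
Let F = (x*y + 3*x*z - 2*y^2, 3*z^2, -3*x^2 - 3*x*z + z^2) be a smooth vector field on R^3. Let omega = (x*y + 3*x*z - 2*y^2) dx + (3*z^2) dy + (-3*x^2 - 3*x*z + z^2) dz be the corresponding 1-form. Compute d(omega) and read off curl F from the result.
d(omega) = (-6*z) dy ∧ dz + (9*x + 3*z) dz ∧ dx + (-x + 4*y) dx ∧ dy; curl F = (-6*z, 9*x + 3*z, -x + 4*y)

d omega = sum_{i<j} (∂f_j/∂x_i - ∂f_i/∂x_j) dx_i ∧ dx_j. Under the identification (dy ∧ dz, dz ∧ dx, dx ∧ dy) ↔ (e_x, e_y, e_z), the coefficients are exactly the components of curl F. Compute:
  ∂R/∂y - ∂Q/∂z = (0) - (6*z) = -6*z
  ∂P/∂z - ∂R/∂x = (3*x) - (-6*x - 3*z) = 9*x + 3*z
  ∂Q/∂x - ∂P/∂y = (0) - (x - 4*y) = -x + 4*y.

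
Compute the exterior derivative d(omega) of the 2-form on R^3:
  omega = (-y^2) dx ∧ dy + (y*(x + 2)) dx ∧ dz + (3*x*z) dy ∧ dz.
d(omega) = (-x + 3*z - 2) dx ∧ dy ∧ dz

For a 2-form omega = sum_{i<j} g_{ij} dx_i ∧ dx_j, the exterior derivative is
  d(omega) = sum_{i<j} d(g_{ij}) ∧ dx_i ∧ dx_j = sum_{i<j, k} (∂g_{ij}/∂x_k) dx_k ∧ dx_i ∧ dx_j.
Expand each term, using dx_k ∧ dx_i ∧ dx_j = sgn(permutation) dx_{(a)} ∧ dx_{(b)} ∧ dx_{(c)} with (a < b < c) sorted:
  d(y*(x + 2)) includes (∂/∂y)(y*(x + 2)) dy = (x + 2) dy, which multiplied by dx ∧ dz gives (-x - 2) dx ∧ dy ∧ dz
  d(3*x*z) includes (∂/∂x)(3*x*z) dx = (3*z) dx, which multiplied by dy ∧ dz gives (3*z) dx ∧ dy ∧ dz
Collecting like 3-forms: d(omega) = (-x + 3*z - 2) dx ∧ dy ∧ dz.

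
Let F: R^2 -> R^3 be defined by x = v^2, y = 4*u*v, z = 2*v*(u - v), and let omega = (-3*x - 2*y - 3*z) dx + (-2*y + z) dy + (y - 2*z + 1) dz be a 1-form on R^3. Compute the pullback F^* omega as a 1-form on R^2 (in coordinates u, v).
F^* omega = (2*v*(-12*u*v + 1)) du + (-24*u^2*v - 28*u*v^2 + 2*u - 10*v^3 - 4*v) dv

Using F^*(f dg) = (f ∘ F) d(g ∘ F), substitute each coordinate x_i by F_i(u, v) in f_i, and replace dx_i by d F_i = (∂F_i/∂u) du + (∂F_i/∂v) dv.
  For the x component: f_1(F) = v*(-14*u + 3*v); d F_1 = (0) du + (2*v) dv
  For the y component: f_2(F) = 2*v*(-3*u - v); d F_2 = (4*v) du + (4*u) dv
  For the z component: f_3(F) = 4*v^2 + 1; d F_3 = (2*v) du + (2*u - 4*v) dv
Combining and collecting du, dv coefficients:
  coeff of du: 2*v*(-12*u*v + 1)
  coeff of dv: -24*u^2*v - 28*u*v^2 + 2*u - 10*v^3 - 4*v
F^* omega = (2*v*(-12*u*v + 1)) du + (-24*u^2*v - 28*u*v^2 + 2*u - 10*v^3 - 4*v) dv.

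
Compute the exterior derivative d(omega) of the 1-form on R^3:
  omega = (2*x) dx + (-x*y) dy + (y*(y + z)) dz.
d(omega) = (-y) dx ∧ dy + (2*y + z) dy ∧ dz

For a 1-form omega = sum_i f_i dx_i, the exterior derivative is
  d(omega) = sum_{i < j} (∂f_j/∂x_i - ∂f_i/∂x_j) dx_i ∧ dx_j.
  coefficient of dx ∧ dy: ∂f_2/∂x - ∂f_1/∂y = ∂(-x*y)/∂x - ∂(2*x)/∂y = -y
  coefficient of dy ∧ dz: ∂f_3/∂y - ∂f_2/∂z = ∂(y*(y + z))/∂y - ∂(-x*y)/∂z = 2*y + z
Assembling: d(omega) = (-y) dx ∧ dy + (2*y + z) dy ∧ dz.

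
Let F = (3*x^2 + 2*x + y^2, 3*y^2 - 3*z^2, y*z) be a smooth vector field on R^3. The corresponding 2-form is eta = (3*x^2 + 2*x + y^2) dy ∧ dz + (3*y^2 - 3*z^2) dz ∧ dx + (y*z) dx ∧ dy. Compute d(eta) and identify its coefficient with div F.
d(eta) = (6*x + 7*y + 2) dx ∧ dy ∧ dz; div F = 6*x + 7*y + 2

For a 2-form in R^3 of the form above, applying d gives a 3-form with coefficient ∂P/∂x + ∂Q/∂y + ∂R/∂z:
  ∂P/∂x = 6*x + 2
  ∂Q/∂y = 6*y
  ∂R/∂z = y
Sum = 6*x + 7*y + 2, which is exactly div F.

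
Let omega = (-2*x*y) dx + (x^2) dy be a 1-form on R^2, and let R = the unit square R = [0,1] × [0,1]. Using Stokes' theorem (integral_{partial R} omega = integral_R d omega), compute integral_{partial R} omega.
integral_(partial R) omega = 2

Stokes: integral_partial_R omega = integral_R d omega with d omega = (∂Q/∂x - ∂P/∂y) dx ∧ dy.
  ∂Q/∂x = 2*x
  ∂P/∂y = -2*x
  integrand = ∂Q/∂x - ∂P/∂y = 4*x.
Integrating over R: integral_0^1 integral_0^1 (4*x) dx dy = 2.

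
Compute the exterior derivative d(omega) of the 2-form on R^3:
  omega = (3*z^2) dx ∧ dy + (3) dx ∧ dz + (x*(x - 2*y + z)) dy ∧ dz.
d(omega) = (2*x - 2*y + 7*z) dx ∧ dy ∧ dz

For a 2-form omega = sum_{i<j} g_{ij} dx_i ∧ dx_j, the exterior derivative is
  d(omega) = sum_{i<j} d(g_{ij}) ∧ dx_i ∧ dx_j = sum_{i<j, k} (∂g_{ij}/∂x_k) dx_k ∧ dx_i ∧ dx_j.
Expand each term, using dx_k ∧ dx_i ∧ dx_j = sgn(permutation) dx_{(a)} ∧ dx_{(b)} ∧ dx_{(c)} with (a < b < c) sorted:
  d(3*z^2) includes (∂/∂z)(3*z^2) dz = (6*z) dz, which multiplied by dx ∧ dy gives (6*z) dx ∧ dy ∧ dz
  d(x*(x - 2*y + z)) includes (∂/∂x)(x*(x - 2*y + z)) dx = (2*x - 2*y + z) dx, which multiplied by dy ∧ dz gives (2*x - 2*y + z) dx ∧ dy ∧ dz
Collecting like 3-forms: d(omega) = (2*x - 2*y + 7*z) dx ∧ dy ∧ dz.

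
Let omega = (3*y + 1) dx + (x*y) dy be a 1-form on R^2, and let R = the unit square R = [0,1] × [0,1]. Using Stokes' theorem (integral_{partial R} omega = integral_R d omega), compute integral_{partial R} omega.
integral_(partial R) omega = -5/2

Stokes: integral_partial_R omega = integral_R d omega with d omega = (∂Q/∂x - ∂P/∂y) dx ∧ dy.
  ∂Q/∂x = y
  ∂P/∂y = 3
  integrand = ∂Q/∂x - ∂P/∂y = y - 3.
Integrating over R: integral_0^1 integral_0^1 (y - 3) dx dy = -5/2.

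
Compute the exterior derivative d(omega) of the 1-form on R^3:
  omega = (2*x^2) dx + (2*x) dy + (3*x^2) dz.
d(omega) = (2) dx ∧ dy + (6*x) dx ∧ dz

For a 1-form omega = sum_i f_i dx_i, the exterior derivative is
  d(omega) = sum_{i < j} (∂f_j/∂x_i - ∂f_i/∂x_j) dx_i ∧ dx_j.
  coefficient of dx ∧ dy: ∂f_2/∂x - ∂f_1/∂y = ∂(2*x)/∂x - ∂(2*x^2)/∂y = 2
  coefficient of dx ∧ dz: ∂f_3/∂x - ∂f_1/∂z = ∂(3*x^2)/∂x - ∂(2*x^2)/∂z = 6*x
Assembling: d(omega) = (2) dx ∧ dy + (6*x) dx ∧ dz.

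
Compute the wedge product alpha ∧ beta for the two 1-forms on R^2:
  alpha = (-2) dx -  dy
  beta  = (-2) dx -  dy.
alpha ∧ beta = 0

Distribute the wedge, using dx_i ∧ dx_j = -dx_j ∧ dx_i and dx_i ∧ dx_i = 0. For each pair (i, j) with i < j, the coefficient of dx_i ∧ dx_j in alpha ∧ beta is (alpha_i * beta_j - alpha_j * beta_i). Collecting: alpha ∧ beta = 0.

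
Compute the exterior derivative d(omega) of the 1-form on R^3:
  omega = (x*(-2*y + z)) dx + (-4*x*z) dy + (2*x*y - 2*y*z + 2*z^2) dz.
d(omega) = (2*x - 4*z) dx ∧ dy + (-x + 2*y) dx ∧ dz + (6*x - 2*z) dy ∧ dz

For a 1-form omega = sum_i f_i dx_i, the exterior derivative is
  d(omega) = sum_{i < j} (∂f_j/∂x_i - ∂f_i/∂x_j) dx_i ∧ dx_j.
  coefficient of dx ∧ dy: ∂f_2/∂x - ∂f_1/∂y = ∂(-4*x*z)/∂x - ∂(x*(-2*y + z))/∂y = 2*x - 4*z
  coefficient of dx ∧ dz: ∂f_3/∂x - ∂f_1/∂z = ∂(2*x*y - 2*y*z + 2*z^2)/∂x - ∂(x*(-2*y + z))/∂z = -x + 2*y
  coefficient of dy ∧ dz: ∂f_3/∂y - ∂f_2/∂z = ∂(2*x*y - 2*y*z + 2*z^2)/∂y - ∂(-4*x*z)/∂z = 6*x - 2*z
Assembling: d(omega) = (2*x - 4*z) dx ∧ dy + (-x + 2*y) dx ∧ dz + (6*x - 2*z) dy ∧ dz.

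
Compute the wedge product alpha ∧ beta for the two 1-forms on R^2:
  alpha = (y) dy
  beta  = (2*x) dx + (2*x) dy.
alpha ∧ beta = (-2*x*y) dx ∧ dy

Distribute the wedge, using dx_i ∧ dx_j = -dx_j ∧ dx_i and dx_i ∧ dx_i = 0. For each pair (i, j) with i < j, the coefficient of dx_i ∧ dx_j in alpha ∧ beta is (alpha_i * beta_j - alpha_j * beta_i). Collecting: alpha ∧ beta = (-2*x*y) dx ∧ dy.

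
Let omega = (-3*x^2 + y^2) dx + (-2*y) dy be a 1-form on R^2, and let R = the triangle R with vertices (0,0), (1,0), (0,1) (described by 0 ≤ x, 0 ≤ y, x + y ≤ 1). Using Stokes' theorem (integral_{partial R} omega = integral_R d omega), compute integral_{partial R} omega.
integral_(partial R) omega = -1/3

Stokes: integral_partial_R omega = integral_R d omega with d omega = (∂Q/∂x - ∂P/∂y) dx ∧ dy.
  ∂Q/∂x = 0
  ∂P/∂y = 2*y
  integrand = ∂Q/∂x - ∂P/∂y = -2*y.
Integrating over R: integral_0^1 integral_0^{1-x} (-2*y) dy dx = -1/3.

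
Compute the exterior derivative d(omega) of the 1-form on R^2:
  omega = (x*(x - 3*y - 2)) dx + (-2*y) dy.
d(omega) = (3*x) dx ∧ dy

For a 1-form omega = sum_i f_i dx_i, the exterior derivative is
  d(omega) = sum_{i < j} (∂f_j/∂x_i - ∂f_i/∂x_j) dx_i ∧ dx_j.
  coefficient of dx ∧ dy: ∂f_2/∂x - ∂f_1/∂y = ∂(-2*y)/∂x - ∂(x*(x - 3*y - 2))/∂y = 3*x
Assembling: d(omega) = (3*x) dx ∧ dy.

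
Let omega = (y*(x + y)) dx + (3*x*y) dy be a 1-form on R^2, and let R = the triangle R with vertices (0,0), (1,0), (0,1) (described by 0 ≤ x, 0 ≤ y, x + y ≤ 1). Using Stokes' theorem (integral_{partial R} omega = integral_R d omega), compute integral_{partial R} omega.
integral_(partial R) omega = 0

Stokes: integral_partial_R omega = integral_R d omega with d omega = (∂Q/∂x - ∂P/∂y) dx ∧ dy.
  ∂Q/∂x = 3*y
  ∂P/∂y = x + 2*y
  integrand = ∂Q/∂x - ∂P/∂y = -x + y.
Integrating over R: integral_0^1 integral_0^{1-x} (-x + y) dy dx = 0.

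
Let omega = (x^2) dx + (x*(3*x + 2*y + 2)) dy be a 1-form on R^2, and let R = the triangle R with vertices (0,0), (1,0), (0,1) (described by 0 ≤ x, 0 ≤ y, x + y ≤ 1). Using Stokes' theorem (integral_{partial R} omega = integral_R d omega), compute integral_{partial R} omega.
integral_(partial R) omega = 7/3

Stokes: integral_partial_R omega = integral_R d omega with d omega = (∂Q/∂x - ∂P/∂y) dx ∧ dy.
  ∂Q/∂x = 6*x + 2*y + 2
  ∂P/∂y = 0
  integrand = ∂Q/∂x - ∂P/∂y = 6*x + 2*y + 2.
Integrating over R: integral_0^1 integral_0^{1-x} (6*x + 2*y + 2) dy dx = 7/3.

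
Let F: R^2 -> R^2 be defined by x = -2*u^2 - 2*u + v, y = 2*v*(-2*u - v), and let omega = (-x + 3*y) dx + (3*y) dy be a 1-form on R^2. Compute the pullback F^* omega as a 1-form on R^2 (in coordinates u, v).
F^* omega = (-8*u^3 + 48*u^2*v - 12*u^2 + 72*u*v^2 + 28*u*v - 4*u + 24*v^3 + 12*v^2 + 2*v) du + (48*u^2*v + 2*u^2 + 72*u*v^2 - 12*u*v + 2*u + 24*v^3 - 6*v^2 - v) dv

Using F^*(f dg) = (f ∘ F) d(g ∘ F), substitute each coordinate x_i by F_i(u, v) in f_i, and replace dx_i by d F_i = (∂F_i/∂u) du + (∂F_i/∂v) dv.
  For the x component: f_1(F) = 2*u^2 - 12*u*v + 2*u - 6*v^2 - v; d F_1 = (-4*u - 2) du + (1) dv
  For the y component: f_2(F) = 6*v*(-2*u - v); d F_2 = (-4*v) du + (-4*u - 4*v) dv
Combining and collecting du, dv coefficients:
  coeff of du: -8*u^3 + 48*u^2*v - 12*u^2 + 72*u*v^2 + 28*u*v - 4*u + 24*v^3 + 12*v^2 + 2*v
  coeff of dv: 48*u^2*v + 2*u^2 + 72*u*v^2 - 12*u*v + 2*u + 24*v^3 - 6*v^2 - v
F^* omega = (-8*u^3 + 48*u^2*v - 12*u^2 + 72*u*v^2 + 28*u*v - 4*u + 24*v^3 + 12*v^2 + 2*v) du + (48*u^2*v + 2*u^2 + 72*u*v^2 - 12*u*v + 2*u + 24*v^3 - 6*v^2 - v) dv.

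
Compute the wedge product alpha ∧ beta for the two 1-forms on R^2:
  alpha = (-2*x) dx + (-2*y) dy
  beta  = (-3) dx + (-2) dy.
alpha ∧ beta = (4*x - 6*y) dx ∧ dy

Distribute the wedge, using dx_i ∧ dx_j = -dx_j ∧ dx_i and dx_i ∧ dx_i = 0. For each pair (i, j) with i < j, the coefficient of dx_i ∧ dx_j in alpha ∧ beta is (alpha_i * beta_j - alpha_j * beta_i). Collecting: alpha ∧ beta = (4*x - 6*y) dx ∧ dy.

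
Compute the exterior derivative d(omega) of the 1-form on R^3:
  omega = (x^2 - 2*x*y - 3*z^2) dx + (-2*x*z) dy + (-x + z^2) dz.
d(omega) = (2*x - 2*z) dx ∧ dy + (6*z - 1) dx ∧ dz + (2*x) dy ∧ dz

For a 1-form omega = sum_i f_i dx_i, the exterior derivative is
  d(omega) = sum_{i < j} (∂f_j/∂x_i - ∂f_i/∂x_j) dx_i ∧ dx_j.
  coefficient of dx ∧ dy: ∂f_2/∂x - ∂f_1/∂y = ∂(-2*x*z)/∂x - ∂(x^2 - 2*x*y - 3*z^2)/∂y = 2*x - 2*z
  coefficient of dx ∧ dz: ∂f_3/∂x - ∂f_1/∂z = ∂(-x + z^2)/∂x - ∂(x^2 - 2*x*y - 3*z^2)/∂z = 6*z - 1
  coefficient of dy ∧ dz: ∂f_3/∂y - ∂f_2/∂z = ∂(-x + z^2)/∂y - ∂(-2*x*z)/∂z = 2*x
Assembling: d(omega) = (2*x - 2*z) dx ∧ dy + (6*z - 1) dx ∧ dz + (2*x) dy ∧ dz.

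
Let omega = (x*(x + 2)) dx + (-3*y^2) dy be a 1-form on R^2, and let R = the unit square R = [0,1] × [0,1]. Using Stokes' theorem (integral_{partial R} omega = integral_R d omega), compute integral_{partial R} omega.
integral_(partial R) omega = 0

Stokes: integral_partial_R omega = integral_R d omega with d omega = (∂Q/∂x - ∂P/∂y) dx ∧ dy.
  ∂Q/∂x = 0
  ∂P/∂y = 0
  integrand = ∂Q/∂x - ∂P/∂y = 0.
Integrating over R: integral_0^1 integral_0^1 (0) dx dy = 0.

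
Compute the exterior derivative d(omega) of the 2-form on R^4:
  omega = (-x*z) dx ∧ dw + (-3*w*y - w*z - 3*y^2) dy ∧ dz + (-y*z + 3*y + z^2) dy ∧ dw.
d(omega) = (x) dx ∧ dz ∧ dw + (-2*y - 3*z) dy ∧ dz ∧ dw

For a 2-form omega = sum_{i<j} g_{ij} dx_i ∧ dx_j, the exterior derivative is
  d(omega) = sum_{i<j} d(g_{ij}) ∧ dx_i ∧ dx_j = sum_{i<j, k} (∂g_{ij}/∂x_k) dx_k ∧ dx_i ∧ dx_j.
Expand each term, using dx_k ∧ dx_i ∧ dx_j = sgn(permutation) dx_{(a)} ∧ dx_{(b)} ∧ dx_{(c)} with (a < b < c) sorted:
  d(-x*z) includes (∂/∂z)(-x*z) dz = (-x) dz, which multiplied by dx ∧ dw gives (x) dx ∧ dz ∧ dw
  d(-3*w*y - w*z - 3*y^2) includes (∂/∂w)(-3*w*y - w*z - 3*y^2) dw = (-3*y - z) dw, which multiplied by dy ∧ dz gives (-3*y - z) dy ∧ dz ∧ dw
  d(-y*z + 3*y + z^2) includes (∂/∂z)(-y*z + 3*y + z^2) dz = (-y + 2*z) dz, which multiplied by dy ∧ dw gives (y - 2*z) dy ∧ dz ∧ dw
Collecting like 3-forms: d(omega) = (x) dx ∧ dz ∧ dw + (-2*y - 3*z) dy ∧ dz ∧ dw.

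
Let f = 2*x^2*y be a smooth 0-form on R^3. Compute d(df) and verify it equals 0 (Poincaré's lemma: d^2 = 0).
d(df) = 0

Step 1: df = sum_i (∂f/∂x_i) dx_i = (4*x*y) dx + (2*x^2) dy + (0) dz.
Step 2: Apply d again. Using the 1-form formula, the coefficient of dx ∧ dy in d(df) is ∂^2 f/∂x ∂y - ∂^2 f/∂y ∂x = (4*x) - (4*x) = 0 (equality of mixed partials for smooth f).
Similarly for dx ∧ dz and dy ∧ dz — all coefficients vanish. So d(df) = 0.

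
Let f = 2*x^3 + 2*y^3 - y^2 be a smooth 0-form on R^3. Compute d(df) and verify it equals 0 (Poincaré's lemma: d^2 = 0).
d(df) = 0

Step 1: df = sum_i (∂f/∂x_i) dx_i = (6*x^2) dx + (2*y*(3*y - 1)) dy + (0) dz.
Step 2: Apply d again. Using the 1-form formula, the coefficient of dx ∧ dy in d(df) is ∂^2 f/∂x ∂y - ∂^2 f/∂y ∂x = (0) - (0) = 0 (equality of mixed partials for smooth f).
Similarly for dx ∧ dz and dy ∧ dz — all coefficients vanish. So d(df) = 0.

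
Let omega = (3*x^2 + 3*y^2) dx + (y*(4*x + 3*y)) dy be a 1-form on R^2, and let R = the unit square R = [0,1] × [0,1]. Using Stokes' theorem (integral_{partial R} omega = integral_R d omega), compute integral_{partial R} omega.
integral_(partial R) omega = -1

Stokes: integral_partial_R omega = integral_R d omega with d omega = (∂Q/∂x - ∂P/∂y) dx ∧ dy.
  ∂Q/∂x = 4*y
  ∂P/∂y = 6*y
  integrand = ∂Q/∂x - ∂P/∂y = -2*y.
Integrating over R: integral_0^1 integral_0^1 (-2*y) dx dy = -1.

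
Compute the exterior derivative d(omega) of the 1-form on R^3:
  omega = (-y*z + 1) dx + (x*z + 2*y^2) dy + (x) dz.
d(omega) = (2*z) dx ∧ dy + (y + 1) dx ∧ dz + (-x) dy ∧ dz

For a 1-form omega = sum_i f_i dx_i, the exterior derivative is
  d(omega) = sum_{i < j} (∂f_j/∂x_i - ∂f_i/∂x_j) dx_i ∧ dx_j.
  coefficient of dx ∧ dy: ∂f_2/∂x - ∂f_1/∂y = ∂(x*z + 2*y^2)/∂x - ∂(-y*z + 1)/∂y = 2*z
  coefficient of dx ∧ dz: ∂f_3/∂x - ∂f_1/∂z = ∂(x)/∂x - ∂(-y*z + 1)/∂z = y + 1
  coefficient of dy ∧ dz: ∂f_3/∂y - ∂f_2/∂z = ∂(x)/∂y - ∂(x*z + 2*y^2)/∂z = -x
Assembling: d(omega) = (2*z) dx ∧ dy + (y + 1) dx ∧ dz + (-x) dy ∧ dz.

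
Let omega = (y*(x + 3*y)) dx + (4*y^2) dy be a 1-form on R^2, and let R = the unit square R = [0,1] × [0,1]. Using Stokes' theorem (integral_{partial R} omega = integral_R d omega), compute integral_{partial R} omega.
integral_(partial R) omega = -7/2

Stokes: integral_partial_R omega = integral_R d omega with d omega = (∂Q/∂x - ∂P/∂y) dx ∧ dy.
  ∂Q/∂x = 0
  ∂P/∂y = x + 6*y
  integrand = ∂Q/∂x - ∂P/∂y = -x - 6*y.
Integrating over R: integral_0^1 integral_0^1 (-x - 6*y) dx dy = -7/2.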